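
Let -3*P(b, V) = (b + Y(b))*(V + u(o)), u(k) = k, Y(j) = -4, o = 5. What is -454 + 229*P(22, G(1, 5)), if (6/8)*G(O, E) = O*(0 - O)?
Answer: -5492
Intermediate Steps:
G(O, E) = -4*O²/3 (G(O, E) = 4*(O*(0 - O))/3 = 4*(O*(-O))/3 = 4*(-O²)/3 = -4*O²/3)
P(b, V) = -(-4 + b)*(5 + V)/3 (P(b, V) = -(b - 4)*(V + 5)/3 = -(-4 + b)*(5 + V)/3)
-454 + 229*P(22, G(1, 5)) = -454 + 229*(20/3 - 5/3*22 + 4*(-4/3*1²)/3 - ⅓*(-4/3*1²)*22) = -454 + 229*(20/3 - 110/3 + 4*(-4/3*1)/3 - ⅓*(-4/3*1)*22) = -454 + 229*(20/3 - 110/3 + (4/3)*(-4/3) - ⅓*(-4/3)*22) = -454 + 229*(20/3 - 110/3 - 16/9 + 88/9) = -454 + 229*(-22) = -454 - 5038 = -5492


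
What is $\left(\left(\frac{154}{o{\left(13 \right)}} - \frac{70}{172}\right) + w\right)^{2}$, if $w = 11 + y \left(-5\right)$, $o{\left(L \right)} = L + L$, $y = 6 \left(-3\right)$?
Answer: $\frac{14181237225}{1249924} \approx 11346.0$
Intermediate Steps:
$y = -18$
$o{\left(L \right)} = 2 L$
$w = 101$ ($w = 11 - -90 = 11 + 90 = 101$)
$\left(\left(\frac{154}{o{\left(13 \right)}} - \frac{70}{172}\right) + w\right)^{2} = \left(\left(\frac{154}{2 \cdot 13} - \frac{70}{172}\right) + 101\right)^{2} = \left(\left(\frac{154}{26} - \frac{35}{86}\right) + 101\right)^{2} = \left(\left(154 \cdot \frac{1}{26} - \frac{35}{86}\right) + 101\right)^{2} = \left(\left(\frac{77}{13} - \frac{35}{86}\right) + 101\right)^{2} = \left(\frac{6167}{1118} + 101\right)^{2} = \left(\frac{119085}{1118}\right)^{2} = \frac{14181237225}{1249924}$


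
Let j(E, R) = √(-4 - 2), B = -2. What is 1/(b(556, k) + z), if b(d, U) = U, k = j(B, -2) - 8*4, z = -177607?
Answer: -59213/10518538109 - I*√6/31555614327 ≈ -5.6294e-6 - 7.7625e-11*I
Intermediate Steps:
j(E, R) = I*√6 (j(E, R) = √(-6) = I*√6)
k = -32 + I*√6 (k = I*√6 - 8*4 = I*√6 - 32 = -32 + I*√6 ≈ -32.0 + 2.4495*I)
1/(b(556, k) + z) = 1/((-32 + I*√6) - 177607) = 1/(-177639 + I*√6)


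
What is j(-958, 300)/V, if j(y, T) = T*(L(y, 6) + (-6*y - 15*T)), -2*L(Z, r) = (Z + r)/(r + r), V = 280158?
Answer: 193150/140079 ≈ 1.3789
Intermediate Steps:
L(Z, r) = -(Z + r)/(4*r) (L(Z, r) = -(Z + r)/(2*(r + r)) = -(Z + r)/(2*(2*r)) = -(Z + r)*1/(2*r)/2 = -(Z + r)/(4*r))
j(y, T) = T*(-¼ - 15*T - 145*y/24) (j(y, T) = T*((¼)*(-y - 1*6)/6 + (-6*y - 15*T)) = T*((¼)*(⅙)*(-y - 6) + (-15*T - 6*y)) = T*((¼)*(⅙)*(-6 - y) + (-15*T - 6*y)) = T*((-¼ - y/24) + (-15*T - 6*y)) = T*(-¼ - 15*T - 145*y/24))
j(-958, 300)/V = -1/24*300*(6 + 145*(-958) + 360*300)/280158 = -1/24*300*(6 - 138910 + 108000)*(1/280158) = -1/24*300*(-30904)*(1/280158) = 386300*(1/280158) = 193150/140079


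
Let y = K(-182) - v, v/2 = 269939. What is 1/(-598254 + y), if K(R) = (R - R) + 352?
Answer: -1/1137780 ≈ -8.7890e-7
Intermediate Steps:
K(R) = 352 (K(R) = 0 + 352 = 352)
v = 539878 (v = 2*269939 = 539878)
y = -539526 (y = 352 - 1*539878 = 352 - 539878 = -539526)
1/(-598254 + y) = 1/(-598254 - 539526) = 1/(-1137780) = -1/1137780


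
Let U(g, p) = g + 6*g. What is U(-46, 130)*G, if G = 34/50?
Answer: -5474/25 ≈ -218.96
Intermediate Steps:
U(g, p) = 7*g
G = 17/25 (G = 34*(1/50) = 17/25 ≈ 0.68000)
U(-46, 130)*G = (7*(-46))*(17/25) = -322*17/25 = -5474/25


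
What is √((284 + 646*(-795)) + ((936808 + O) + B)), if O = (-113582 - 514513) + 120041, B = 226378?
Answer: √141846 ≈ 376.62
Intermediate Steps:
O = -508054 (O = -628095 + 120041 = -508054)
√((284 + 646*(-795)) + ((936808 + O) + B)) = √((284 + 646*(-795)) + ((936808 - 508054) + 226378)) = √((284 - 513570) + (428754 + 226378)) = √(-513286 + 655132) = √141846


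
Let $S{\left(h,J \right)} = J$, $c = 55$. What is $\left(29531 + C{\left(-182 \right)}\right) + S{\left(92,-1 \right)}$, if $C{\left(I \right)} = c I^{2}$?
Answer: $1851350$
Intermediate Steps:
$C{\left(I \right)} = 55 I^{2}$
$\left(29531 + C{\left(-182 \right)}\right) + S{\left(92,-1 \right)} = \left(29531 + 55 \left(-182\right)^{2}\right) - 1 = \left(29531 + 55 \cdot 33124\right) - 1 = \left(29531 + 1821820\right) - 1 = 1851351 - 1 = 1851350$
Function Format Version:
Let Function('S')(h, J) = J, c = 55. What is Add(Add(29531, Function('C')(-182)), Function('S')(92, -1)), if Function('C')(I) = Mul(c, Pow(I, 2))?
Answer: 1851350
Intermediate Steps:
Function('C')(I) = Mul(55, Pow(I, 2))
Add(Add(29531, Function('C')(-182)), Function('S')(92, -1)) = Add(Add(29531, Mul(55, Pow(-182, 2))), -1) = Add(Add(29531, Mul(55, 33124)), -1) = Add(Add(29531, 1821820), -1) = Add(1851351, -1) = 1851350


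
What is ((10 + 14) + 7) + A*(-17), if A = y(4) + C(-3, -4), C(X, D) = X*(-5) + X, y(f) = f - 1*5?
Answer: -156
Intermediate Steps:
y(f) = -5 + f (y(f) = f - 5 = -5 + f)
C(X, D) = -4*X (C(X, D) = -5*X + X = -4*X)
A = 11 (A = (-5 + 4) - 4*(-3) = -1 + 12 = 11)
((10 + 14) + 7) + A*(-17) = ((10 + 14) + 7) + 11*(-17) = (24 + 7) - 187 = 31 - 187 = -156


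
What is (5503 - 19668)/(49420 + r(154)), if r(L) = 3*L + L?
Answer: -14165/50036 ≈ -0.28310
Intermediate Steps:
r(L) = 4*L
(5503 - 19668)/(49420 + r(154)) = (5503 - 19668)/(49420 + 4*154) = -14165/(49420 + 616) = -14165/50036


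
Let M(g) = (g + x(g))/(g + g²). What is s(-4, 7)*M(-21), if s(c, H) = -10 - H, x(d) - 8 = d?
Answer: 289/210 ≈ 1.3762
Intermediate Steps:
x(d) = 8 + d
M(g) = (8 + 2*g)/(g + g²) (M(g) = (g + (8 + g))/(g + g²) = (8 + 2*g)/(g + g²))
s(-4, 7)*M(-21) = (-10 - 1*7)*(2*(4 - 21)/(-21*(1 - 21))) = (-10 - 7)*(2*(-1/21)*(-17)/(-20)) = -34*(-1)*(-1)*(-17)/(21*20) = -17*(-17/210) = 289/210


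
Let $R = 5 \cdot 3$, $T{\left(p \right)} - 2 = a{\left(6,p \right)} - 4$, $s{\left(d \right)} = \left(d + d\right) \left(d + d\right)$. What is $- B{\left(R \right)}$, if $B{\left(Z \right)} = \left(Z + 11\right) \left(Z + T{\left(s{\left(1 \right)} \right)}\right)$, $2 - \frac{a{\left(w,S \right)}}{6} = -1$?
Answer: $-806$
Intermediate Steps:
$a{\left(w,S \right)} = 18$ ($a{\left(w,S \right)} = 12 - -6 = 12 + 6 = 18$)
$s{\left(d \right)} = 4 d^{2}$ ($s{\left(d \right)} = 2 d 2 d = 4 d^{2}$)
$T{\left(p \right)} = 16$ ($T{\left(p \right)} = 2 + \left(18 - 4\right) = 2 + 14 = 16$)
$R = 15$
$B{\left(Z \right)} = \left(11 + Z\right) \left(16 + Z\right)$ ($B{\left(Z \right)} = \left(Z + 11\right) \left(Z + 16\right) = \left(11 + Z\right) \left(16 + Z\right)$)
$- B{\left(R \right)} = - (176 + 15^{2} + 27 \cdot 15) = - (176 + 225 + 405) = \left(-1\right) 806 = -806$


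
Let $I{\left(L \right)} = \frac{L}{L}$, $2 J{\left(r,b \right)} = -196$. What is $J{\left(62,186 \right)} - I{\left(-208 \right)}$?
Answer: $-99$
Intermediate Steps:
$J{\left(r,b \right)} = -98$ ($J{\left(r,b \right)} = \frac{1}{2} \left(-196\right) = -98$)
$I{\left(L \right)} = 1$
$J{\left(62,186 \right)} - I{\left(-208 \right)} = -98 - 1 = -99$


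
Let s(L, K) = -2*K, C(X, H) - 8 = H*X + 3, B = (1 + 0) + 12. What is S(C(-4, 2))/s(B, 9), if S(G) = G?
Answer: -1/6 ≈ -0.16667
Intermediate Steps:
B = 13 (B = 1 + 12 = 13)
C(X, H) = 11 + H*X (C(X, H) = 8 + (H*X + 3) = 8 + (3 + H*X) = 11 + H*X)
S(C(-4, 2))/s(B, 9) = (11 + 2*(-4))/((-2*9)) = (11 - 8)/(-18) = 3*(-1/18) = -1/6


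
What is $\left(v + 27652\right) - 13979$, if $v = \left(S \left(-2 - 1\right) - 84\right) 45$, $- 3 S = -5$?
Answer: $9668$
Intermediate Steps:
$S = \frac{5}{3}$ ($S = \left(- \frac{1}{3}\right) \left(-5\right) = \frac{5}{3} \approx 1.6667$)
$v = -4005$ ($v = \left(\frac{5 \left(-2 - 1\right)}{3} - 84\right) 45 = \left(\frac{5}{3} \left(-3\right) - 84\right) 45 = \left(-5 - 84\right) 45 = \left(-89\right) 45 = -4005$)
$\left(v + 27652\right) - 13979 = \left(-4005 + 27652\right) - 13979 = 23647 - 13979 = 9668$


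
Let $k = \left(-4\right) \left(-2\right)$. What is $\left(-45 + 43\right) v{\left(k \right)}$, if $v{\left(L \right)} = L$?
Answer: $-16$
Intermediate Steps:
$k = 8$
$\left(-45 + 43\right) v{\left(k \right)} = \left(-45 + 43\right) 8 = \left(-2\right) 8 = -16$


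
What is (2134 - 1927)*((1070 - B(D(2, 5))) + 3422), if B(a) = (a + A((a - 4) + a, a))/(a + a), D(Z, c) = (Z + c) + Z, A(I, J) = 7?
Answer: 929660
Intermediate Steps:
D(Z, c) = c + 2*Z
B(a) = (7 + a)/(2*a) (B(a) = (a + 7)/(a + a) = (7 + a)/((2*a)) = (7 + a)*(1/(2*a)) = (7 + a)/(2*a))
(2134 - 1927)*((1070 - B(D(2, 5))) + 3422) = (2134 - 1927)*((1070 - (7 + (5 + 2*2))/(2*(5 + 2*2))) + 3422) = 207*((1070 - (7 + (5 + 4))/(2*(5 + 4))) + 3422) = 207*((1070 - (7 + 9)/(2*9)) + 3422) = 207*((1070 - 16/(2*9)) + 3422) = 207*((1070 - 1*8/9) + 3422) = 207*((1070 - 8/9) + 3422) = 207*(9622/9 + 3422) = 207*(40420/9) = 929660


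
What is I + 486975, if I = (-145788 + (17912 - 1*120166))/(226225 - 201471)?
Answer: 6027165554/12377 ≈ 4.8697e+5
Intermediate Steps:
I = -124021/12377 (I = (-145788 + (17912 - 120166))/24754 = (-145788 - 102254)*(1/24754) = -248042*1/24754 = -124021/12377 ≈ -10.020)
I + 486975 = -124021/12377 + 486975 = 6027165554/12377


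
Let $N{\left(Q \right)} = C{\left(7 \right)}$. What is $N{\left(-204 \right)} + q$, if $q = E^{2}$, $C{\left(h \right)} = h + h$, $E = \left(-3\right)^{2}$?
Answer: $95$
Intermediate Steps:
$E = 9$
$C{\left(h \right)} = 2 h$
$N{\left(Q \right)} = 14$ ($N{\left(Q \right)} = 2 \cdot 7 = 14$)
$q = 81$ ($q = 9^{2} = 81$)
$N{\left(-204 \right)} + q = 14 + 81 = 95$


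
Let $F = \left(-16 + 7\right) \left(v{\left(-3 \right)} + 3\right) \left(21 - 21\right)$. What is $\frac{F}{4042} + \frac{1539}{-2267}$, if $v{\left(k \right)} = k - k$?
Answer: $- \frac{1539}{2267} \approx -0.67887$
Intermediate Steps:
$v{\left(k \right)} = 0$
$F = 0$ ($F = \left(-16 + 7\right) \left(0 + 3\right) \left(21 - 21\right) = \left(-9\right) 3 \cdot 0 = \left(-27\right) 0 = 0$)
$\frac{F}{4042} + \frac{1539}{-2267} = \frac{0}{4042} + \frac{1539}{-2267} = 0 \cdot \frac{1}{4042} + 1539 \left(- \frac{1}{2267}\right) = 0 - \frac{1539}{2267} = - \frac{1539}{2267}$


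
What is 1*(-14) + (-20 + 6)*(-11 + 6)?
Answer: 56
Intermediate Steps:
1*(-14) + (-20 + 6)*(-11 + 6) = -14 - 14*(-5) = -14 + 70 = 56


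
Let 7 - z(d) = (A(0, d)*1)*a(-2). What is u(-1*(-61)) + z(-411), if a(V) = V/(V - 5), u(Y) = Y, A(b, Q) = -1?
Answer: 478/7 ≈ 68.286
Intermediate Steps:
a(V) = V/(-5 + V)
z(d) = 51/7 (z(d) = 7 - (-1*1)*(-2/(-5 - 2)) = 7 - (-1)*(-2/(-7)) = 7 - (-1)*(-2*(-1/7)) = 7 - (-1)*2/7 = 7 - 1*(-2/7) = 7 + 2/7 = 51/7)
u(-1*(-61)) + z(-411) = -1*(-61) + 51/7 = 61 + 51/7 = 478/7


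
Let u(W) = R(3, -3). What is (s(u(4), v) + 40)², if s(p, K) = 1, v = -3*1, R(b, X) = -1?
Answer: 1681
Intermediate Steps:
u(W) = -1
v = -3
(s(u(4), v) + 40)² = (1 + 40)² = 41² = 1681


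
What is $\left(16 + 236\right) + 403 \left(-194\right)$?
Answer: $-77930$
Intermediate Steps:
$\left(16 + 236\right) + 403 \left(-194\right) = 252 - 78182 = -77930$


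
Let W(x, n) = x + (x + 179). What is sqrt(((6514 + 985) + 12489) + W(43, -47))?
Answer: sqrt(20253) ≈ 142.31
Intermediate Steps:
W(x, n) = 179 + 2*x (W(x, n) = x + (179 + x) = 179 + 2*x)
sqrt(((6514 + 985) + 12489) + W(43, -47)) = sqrt(((6514 + 985) + 12489) + (179 + 2*43)) = sqrt((7499 + 12489) + (179 + 86)) = sqrt(19988 + 265) = sqrt(20253)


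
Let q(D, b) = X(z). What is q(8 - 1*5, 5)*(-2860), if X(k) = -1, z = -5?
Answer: 2860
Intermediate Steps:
q(D, b) = -1
q(8 - 1*5, 5)*(-2860) = -1*(-2860) = 2860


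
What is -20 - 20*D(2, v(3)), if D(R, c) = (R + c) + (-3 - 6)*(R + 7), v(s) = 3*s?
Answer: 1380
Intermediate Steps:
D(R, c) = -63 + c - 8*R (D(R, c) = (R + c) - 9*(7 + R) = (R + c) + (-63 - 9*R) = -63 + c - 8*R)
-20 - 20*D(2, v(3)) = -20 - 20*(-63 + 3*3 - 8*2) = -20 - 20*(-63 + 9 - 16) = -20 - 20*(-70) = -20 + 1400 = 1380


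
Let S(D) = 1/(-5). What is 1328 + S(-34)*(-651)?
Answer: 7291/5 ≈ 1458.2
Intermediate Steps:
S(D) = -⅕
1328 + S(-34)*(-651) = 1328 - ⅕*(-651) = 1328 + 651/5 = 7291/5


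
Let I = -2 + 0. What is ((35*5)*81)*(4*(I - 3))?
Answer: -283500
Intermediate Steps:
I = -2
((35*5)*81)*(4*(I - 3)) = ((35*5)*81)*(4*(-2 - 3)) = (175*81)*(4*(-5)) = 14175*(-20) = -283500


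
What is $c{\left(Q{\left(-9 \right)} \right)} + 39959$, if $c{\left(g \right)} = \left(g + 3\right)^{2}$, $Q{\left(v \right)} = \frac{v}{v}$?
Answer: $39975$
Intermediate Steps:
$Q{\left(v \right)} = 1$
$c{\left(g \right)} = \left(3 + g\right)^{2}$
$c{\left(Q{\left(-9 \right)} \right)} + 39959 = \left(3 + 1\right)^{2} + 39959 = 4^{2} + 39959 = 16 + 39959 = 39975$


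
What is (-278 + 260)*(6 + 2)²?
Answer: -1152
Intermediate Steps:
(-278 + 260)*(6 + 2)² = -18*8² = -18*64 = -1152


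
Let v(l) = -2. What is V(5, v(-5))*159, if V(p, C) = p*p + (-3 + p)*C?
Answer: 3339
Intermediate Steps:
V(p, C) = p² + C*(-3 + p)
V(5, v(-5))*159 = (5² - 3*(-2) - 2*5)*159 = (25 + 6 - 10)*159 = 21*159 = 3339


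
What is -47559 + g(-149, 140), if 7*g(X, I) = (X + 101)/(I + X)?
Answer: -998723/21 ≈ -47558.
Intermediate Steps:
g(X, I) = (101 + X)/(7*(I + X)) (g(X, I) = ((X + 101)/(I + X))/7 = ((101 + X)/(I + X))/7 = (101 + X)/(7*(I + X)))
-47559 + g(-149, 140) = -47559 + (101 - 149)/(7*(140 - 149)) = -47559 + (⅐)*(-48)/(-9) = -47559 + (⅐)*(-⅑)*(-48) = -47559 + 16/21 = -998723/21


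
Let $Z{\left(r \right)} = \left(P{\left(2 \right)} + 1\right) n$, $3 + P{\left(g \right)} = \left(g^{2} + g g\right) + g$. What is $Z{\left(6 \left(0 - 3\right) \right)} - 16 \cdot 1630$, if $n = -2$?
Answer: $-26096$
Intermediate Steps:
$P{\left(g \right)} = -3 + g + 2 g^{2}$ ($P{\left(g \right)} = -3 + \left(\left(g^{2} + g g\right) + g\right) = -3 + \left(\left(g^{2} + g^{2}\right) + g\right) = -3 + \left(2 g^{2} + g\right) = -3 + \left(g + 2 g^{2}\right) = -3 + g + 2 g^{2}$)
$Z{\left(r \right)} = -16$ ($Z{\left(r \right)} = \left(\left(-3 + 2 + 2 \cdot 2^{2}\right) + 1\right) \left(-2\right) = \left(\left(-3 + 2 + 2 \cdot 4\right) + 1\right) \left(-2\right) = \left(\left(-3 + 2 + 8\right) + 1\right) \left(-2\right) = \left(7 + 1\right) \left(-2\right) = 8 \left(-2\right) = -16$)
$Z{\left(6 \left(0 - 3\right) \right)} - 16 \cdot 1630 = -16 - 16 \cdot 1630 = -16 - 26080 = -26096$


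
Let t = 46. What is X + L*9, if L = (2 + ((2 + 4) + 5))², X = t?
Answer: 1567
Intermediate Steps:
X = 46
L = 169 (L = (2 + (6 + 5))² = (2 + 11)² = 13² = 169)
X + L*9 = 46 + 169*9 = 46 + 1521 = 1567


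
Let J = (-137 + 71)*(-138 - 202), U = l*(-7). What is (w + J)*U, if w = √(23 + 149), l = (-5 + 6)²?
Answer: -157080 - 14*√43 ≈ -1.5717e+5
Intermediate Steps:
l = 1 (l = 1² = 1)
U = -7 (U = 1*(-7) = -7)
w = 2*√43 (w = √172 = 2*√43 ≈ 13.115)
J = 22440 (J = -66*(-340) = 22440)
(w + J)*U = (2*√43 + 22440)*(-7) = (22440 + 2*√43)*(-7) = -157080 - 14*√43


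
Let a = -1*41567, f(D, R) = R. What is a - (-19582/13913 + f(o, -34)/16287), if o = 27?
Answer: -9418805650501/226601031 ≈ -41566.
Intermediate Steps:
a = -41567
a - (-19582/13913 + f(o, -34)/16287) = -41567 - (-19582/13913 - 34/16287) = -41567 - 1*(-319405076/226601031) = -41567 + 319405076/226601031 = -9418805650501/226601031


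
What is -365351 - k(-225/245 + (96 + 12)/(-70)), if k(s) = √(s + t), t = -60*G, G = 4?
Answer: -365351 - I*√297015/35 ≈ -3.6535e+5 - 15.571*I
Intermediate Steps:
t = -240 (t = -60*4 = -240)
k(s) = √(-240 + s) (k(s) = √(s - 240) = √(-240 + s))
-365351 - k(-225/245 + (96 + 12)/(-70)) = -365351 - √(-240 + (-225/245 + (96 + 12)/(-70))) = -365351 - √(-240 + (-225*1/245 + 108*(-1/70))) = -365351 - √(-240 + (-45/49 - 54/35)) = -365351 - √(-240 - 603/245) = -365351 - √(-59403/245) = -365351 - I*√297015/35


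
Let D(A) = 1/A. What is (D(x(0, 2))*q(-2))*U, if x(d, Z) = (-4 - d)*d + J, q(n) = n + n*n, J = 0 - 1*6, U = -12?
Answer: 4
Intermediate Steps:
J = -6 (J = 0 - 6 = -6)
q(n) = n + n²
x(d, Z) = -6 + d*(-4 - d) (x(d, Z) = (-4 - d)*d - 6 = d*(-4 - d) - 6 = -6 + d*(-4 - d))
(D(x(0, 2))*q(-2))*U = ((-2*(1 - 2))/(-6 - 1*0² - 4*0))*(-12) = ((-2*(-1))/(-6 - 1*0 + 0))*(-12) = (2/(-6 + 0 + 0))*(-12) = (2/(-6))*(-12) = -⅙*2*(-12) = -⅓*(-12) = 4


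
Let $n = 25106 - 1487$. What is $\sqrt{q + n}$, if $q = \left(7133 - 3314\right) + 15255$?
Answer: $\sqrt{42693} \approx 206.62$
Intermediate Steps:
$q = 19074$ ($q = 3819 + 15255 = 19074$)
$n = 23619$ ($n = 25106 - 1487 = 23619$)
$\sqrt{q + n} = \sqrt{19074 + 23619} = \sqrt{42693}$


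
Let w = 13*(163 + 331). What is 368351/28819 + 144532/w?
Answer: 3265408915/92537809 ≈ 35.287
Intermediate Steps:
w = 6422 (w = 13*494 = 6422)
368351/28819 + 144532/w = 368351/28819 + 144532/6422 = 368351*(1/28819) + 144532*(1/6422) = 368351/28819 + 72266/3211 = 3265408915/92537809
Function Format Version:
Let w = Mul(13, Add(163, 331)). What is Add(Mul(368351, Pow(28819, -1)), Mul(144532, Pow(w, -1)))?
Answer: Rational(3265408915, 92537809) ≈ 35.287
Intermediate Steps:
w = 6422 (w = Mul(13, 494) = 6422)
Add(Mul(368351, Pow(28819, -1)), Mul(144532, Pow(w, -1))) = Add(Mul(368351, Pow(28819, -1)), Mul(144532, Pow(6422, -1))) = Add(Mul(368351, Rational(1, 28819)), Mul(144532, Rational(1, 6422))) = Add(Rational(368351, 28819), Rational(72266, 3211)) = Rational(3265408915, 92537809)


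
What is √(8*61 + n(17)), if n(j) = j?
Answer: √505 ≈ 22.472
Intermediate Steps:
√(8*61 + n(17)) = √(8*61 + 17) = √(488 + 17) = √505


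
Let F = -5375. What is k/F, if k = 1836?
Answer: -1836/5375 ≈ -0.34158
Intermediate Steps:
k/F = 1836/(-5375) = 1836*(-1/5375) = -1836/5375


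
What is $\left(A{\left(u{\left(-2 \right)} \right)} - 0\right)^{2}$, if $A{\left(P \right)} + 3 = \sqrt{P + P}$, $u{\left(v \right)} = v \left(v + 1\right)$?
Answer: $1$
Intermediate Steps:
$u{\left(v \right)} = v \left(1 + v\right)$
$A{\left(P \right)} = -3 + \sqrt{2} \sqrt{P}$ ($A{\left(P \right)} = -3 + \sqrt{P + P} = -3 + \sqrt{2 P} = -3 + \sqrt{2} \sqrt{P}$)
$\left(A{\left(u{\left(-2 \right)} \right)} - 0\right)^{2} = \left(\left(-3 + \sqrt{2} \sqrt{- 2 \left(1 - 2\right)}\right) - 0\right)^{2} = \left(\left(-3 + \sqrt{2} \sqrt{\left(-2\right) \left(-1\right)}\right) + 0\right)^{2} = \left(\left(-3 + \sqrt{2} \sqrt{2}\right) + 0\right)^{2} = \left(\left(-3 + 2\right) + 0\right)^{2} = \left(-1 + 0\right)^{2} = \left(-1\right)^{2} = 1$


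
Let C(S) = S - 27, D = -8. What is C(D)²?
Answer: 1225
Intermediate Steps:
C(S) = -27 + S
C(D)² = (-27 - 8)² = (-35)² = 1225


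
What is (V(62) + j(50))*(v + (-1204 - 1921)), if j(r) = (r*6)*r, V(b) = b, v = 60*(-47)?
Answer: -89543590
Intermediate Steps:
v = -2820
j(r) = 6*r² (j(r) = (6*r)*r = 6*r²)
(V(62) + j(50))*(v + (-1204 - 1921)) = (62 + 6*50²)*(-2820 + (-1204 - 1921)) = (62 + 6*2500)*(-2820 - 3125) = (62 + 15000)*(-5945) = 15062*(-5945) = -89543590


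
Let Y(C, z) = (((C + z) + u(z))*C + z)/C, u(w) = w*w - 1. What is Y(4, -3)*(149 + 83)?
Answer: 1914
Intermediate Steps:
u(w) = -1 + w**2 (u(w) = w**2 - 1 = -1 + w**2)
Y(C, z) = (z + C*(-1 + C + z + z**2))/C (Y(C, z) = (((C + z) + (-1 + z**2))*C + z)/C = ((-1 + C + z + z**2)*C + z)/C = (C*(-1 + C + z + z**2) + z)/C = (z + C*(-1 + C + z + z**2))/C)
Y(4, -3)*(149 + 83) = (-1 + 4 - 3 + (-3)**2 - 3/4)*(149 + 83) = (-1 + 4 - 3 + 9 - 3*1/4)*232 = (-1 + 4 - 3 + 9 - 3/4)*232 = (33/4)*232 = 1914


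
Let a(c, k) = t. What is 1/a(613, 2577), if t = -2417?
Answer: -1/2417 ≈ -0.00041374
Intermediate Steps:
a(c, k) = -2417
1/a(613, 2577) = 1/(-2417) = -1/2417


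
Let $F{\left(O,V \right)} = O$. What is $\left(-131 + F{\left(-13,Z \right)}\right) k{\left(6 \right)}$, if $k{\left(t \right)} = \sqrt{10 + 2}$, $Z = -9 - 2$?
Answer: $- 288 \sqrt{3} \approx -498.83$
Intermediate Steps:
$Z = -11$ ($Z = -9 - 2 = -11$)
$k{\left(t \right)} = 2 \sqrt{3}$ ($k{\left(t \right)} = \sqrt{12} = 2 \sqrt{3}$)
$\left(-131 + F{\left(-13,Z \right)}\right) k{\left(6 \right)} = \left(-131 - 13\right) 2 \sqrt{3} = - 144 \cdot 2 \sqrt{3} = - 288 \sqrt{3}$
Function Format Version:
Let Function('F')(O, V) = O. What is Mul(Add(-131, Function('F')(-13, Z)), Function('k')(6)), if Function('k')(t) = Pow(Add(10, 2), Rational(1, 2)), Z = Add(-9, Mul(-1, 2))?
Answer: Mul(-288, Pow(3, Rational(1, 2))) ≈ -498.83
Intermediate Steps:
Z = -11 (Z = Add(-9, -2) = -11)
Function('k')(t) = Mul(2, Pow(3, Rational(1, 2))) (Function('k')(t) = Pow(12, Rational(1, 2)) = Mul(2, Pow(3, Rational(1, 2))))
Mul(Add(-131, Function('F')(-13, Z)), Function('k')(6)) = Mul(Add(-131, -13), Mul(2, Pow(3, Rational(1, 2)))) = Mul(-144, Mul(2, Pow(3, Rational(1, 2)))) = Mul(-288, Pow(3, Rational(1, 2)))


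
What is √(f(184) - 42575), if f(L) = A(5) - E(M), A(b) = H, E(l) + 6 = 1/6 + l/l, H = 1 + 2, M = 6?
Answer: I*√1532418/6 ≈ 206.32*I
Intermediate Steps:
H = 3
E(l) = -29/6 (E(l) = -6 + (1/6 + l/l) = -6 + (1*(⅙) + 1) = -6 + (⅙ + 1) = -6 + 7/6 = -29/6)
A(b) = 3
f(L) = 47/6 (f(L) = 3 - 1*(-29/6) = 3 + 29/6 = 47/6)
√(f(184) - 42575) = √(47/6 - 42575) = √(-255403/6) = I*√1532418/6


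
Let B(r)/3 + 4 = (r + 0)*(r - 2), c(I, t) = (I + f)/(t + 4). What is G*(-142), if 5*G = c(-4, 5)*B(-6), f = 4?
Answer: 0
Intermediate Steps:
c(I, t) = (4 + I)/(4 + t) (c(I, t) = (I + 4)/(t + 4) = (4 + I)/(4 + t))
B(r) = -12 + 3*r*(-2 + r) (B(r) = -12 + 3*((r + 0)*(r - 2)) = -12 + 3*(r*(-2 + r)) = -12 + 3*r*(-2 + r))
G = 0 (G = (((4 - 4)/(4 + 5))*(-12 - 6*(-6) + 3*(-6)²))/5 = ((0/9)*(-12 + 36 + 3*36))/5 = (((⅑)*0)*(-12 + 36 + 108))/5 = (0*132)/5 = (⅕)*0 = 0)
G*(-142) = 0*(-142) = 0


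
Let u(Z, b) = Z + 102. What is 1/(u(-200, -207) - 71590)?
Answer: -1/71688 ≈ -1.3949e-5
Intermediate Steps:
u(Z, b) = 102 + Z
1/(u(-200, -207) - 71590) = 1/((102 - 200) - 71590) = 1/(-98 - 71590) = 1/(-71688) = -1/71688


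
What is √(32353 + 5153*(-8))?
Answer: I*√8871 ≈ 94.186*I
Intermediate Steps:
√(32353 + 5153*(-8)) = √(32353 - 41224) = √(-8871) = I*√8871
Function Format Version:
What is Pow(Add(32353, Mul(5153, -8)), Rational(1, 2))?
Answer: Mul(I, Pow(8871, Rational(1, 2))) ≈ Mul(94.186, I)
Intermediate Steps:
Pow(Add(32353, Mul(5153, -8)), Rational(1, 2)) = Pow(Add(32353, -41224), Rational(1, 2)) = Pow(-8871, Rational(1, 2)) = Mul(I, Pow(8871, Rational(1, 2)))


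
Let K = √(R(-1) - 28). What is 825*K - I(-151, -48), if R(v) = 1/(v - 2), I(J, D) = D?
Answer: 48 + 275*I*√255 ≈ 48.0 + 4391.4*I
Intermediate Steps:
R(v) = 1/(-2 + v)
K = I*√255/3 (K = √(1/(-2 - 1) - 28) = √(1/(-3) - 28) = √(-⅓ - 28) = √(-85/3) = I*√255/3 ≈ 5.3229*I)
825*K - I(-151, -48) = 825*(I*√255/3) - 1*(-48) = 275*I*√255 + 48 = 48 + 275*I*√255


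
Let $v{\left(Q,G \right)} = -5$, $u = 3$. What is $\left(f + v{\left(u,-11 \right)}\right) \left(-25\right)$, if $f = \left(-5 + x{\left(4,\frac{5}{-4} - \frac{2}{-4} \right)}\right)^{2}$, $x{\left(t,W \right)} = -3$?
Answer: $-1475$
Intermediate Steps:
$f = 64$ ($f = \left(-5 - 3\right)^{2} = \left(-8\right)^{2} = 64$)
$\left(f + v{\left(u,-11 \right)}\right) \left(-25\right) = \left(64 - 5\right) \left(-25\right) = 59 \left(-25\right) = -1475$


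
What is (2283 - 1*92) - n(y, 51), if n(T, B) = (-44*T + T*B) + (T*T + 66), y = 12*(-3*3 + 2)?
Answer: -4343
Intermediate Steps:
y = -84 (y = 12*(-9 + 2) = 12*(-7) = -84)
n(T, B) = 66 + T² - 44*T + B*T (n(T, B) = (-44*T + B*T) + (T² + 66) = (-44*T + B*T) + (66 + T²) = 66 + T² - 44*T + B*T)
(2283 - 1*92) - n(y, 51) = (2283 - 1*92) - (66 + (-84)² - 44*(-84) + 51*(-84)) = (2283 - 92) - (66 + 7056 + 3696 - 4284) = 2191 - 1*6534 = 2191 - 6534 = -4343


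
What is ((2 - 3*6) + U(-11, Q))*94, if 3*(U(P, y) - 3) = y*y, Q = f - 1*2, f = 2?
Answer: -1222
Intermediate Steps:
Q = 0 (Q = 2 - 1*2 = 2 - 2 = 0)
U(P, y) = 3 + y²/3 (U(P, y) = 3 + (y*y)/3 = 3 + y²/3)
((2 - 3*6) + U(-11, Q))*94 = ((2 - 3*6) + (3 + (⅓)*0²))*94 = ((2 - 18) + (3 + (⅓)*0))*94 = (-16 + (3 + 0))*94 = (-16 + 3)*94 = -13*94 = -1222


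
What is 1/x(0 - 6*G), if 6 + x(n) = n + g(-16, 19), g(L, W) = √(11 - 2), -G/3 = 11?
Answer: 1/195 ≈ 0.0051282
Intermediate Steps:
G = -33 (G = -3*11 = -33)
g(L, W) = 3 (g(L, W) = √9 = 3)
x(n) = -3 + n (x(n) = -6 + (n + 3) = -6 + (3 + n) = -3 + n)
1/x(0 - 6*G) = 1/(-3 + (0 - 6*(-33))) = 1/(-3 + (0 + 198)) = 1/(-3 + 198) = 1/195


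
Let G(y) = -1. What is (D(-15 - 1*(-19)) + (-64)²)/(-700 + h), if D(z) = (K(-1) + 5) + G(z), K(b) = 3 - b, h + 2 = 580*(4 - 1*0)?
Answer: 2052/809 ≈ 2.5365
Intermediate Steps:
h = 2318 (h = -2 + 580*(4 - 1*0) = -2 + 580*(4 + 0) = -2 + 580*4 = -2 + 2320 = 2318)
D(z) = 8 (D(z) = ((3 - 1*(-1)) + 5) - 1 = ((3 + 1) + 5) - 1 = (4 + 5) - 1 = 9 - 1 = 8)
(D(-15 - 1*(-19)) + (-64)²)/(-700 + h) = (8 + (-64)²)/(-700 + 2318) = (8 + 4096)/1618 = 4104*(1/1618) = 2052/809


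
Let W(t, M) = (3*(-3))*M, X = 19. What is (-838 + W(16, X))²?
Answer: 1018081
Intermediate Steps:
W(t, M) = -9*M
(-838 + W(16, X))² = (-838 - 9*19)² = (-838 - 171)² = (-1009)² = 1018081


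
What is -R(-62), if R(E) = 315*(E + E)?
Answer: 39060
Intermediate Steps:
R(E) = 630*E (R(E) = 315*(2*E) = 630*E)
-R(-62) = -630*(-62) = -1*(-39060) = 39060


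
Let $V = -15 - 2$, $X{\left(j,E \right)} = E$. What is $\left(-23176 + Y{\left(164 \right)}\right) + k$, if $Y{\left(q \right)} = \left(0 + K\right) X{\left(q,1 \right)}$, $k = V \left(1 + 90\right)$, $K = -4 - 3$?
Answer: $-24730$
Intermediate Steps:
$K = -7$
$V = -17$
$k = -1547$ ($k = - 17 \left(1 + 90\right) = \left(-17\right) 91 = -1547$)
$Y{\left(q \right)} = -7$ ($Y{\left(q \right)} = \left(0 - 7\right) 1 = \left(-7\right) 1 = -7$)
$\left(-23176 + Y{\left(164 \right)}\right) + k = \left(-23176 - 7\right) - 1547 = -23183 - 1547 = -24730$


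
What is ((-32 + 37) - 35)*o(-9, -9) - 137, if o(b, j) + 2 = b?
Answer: 193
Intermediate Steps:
o(b, j) = -2 + b
((-32 + 37) - 35)*o(-9, -9) - 137 = ((-32 + 37) - 35)*(-2 - 9) - 137 = (5 - 35)*(-11) - 137 = -30*(-11) - 137 = 330 - 137 = 193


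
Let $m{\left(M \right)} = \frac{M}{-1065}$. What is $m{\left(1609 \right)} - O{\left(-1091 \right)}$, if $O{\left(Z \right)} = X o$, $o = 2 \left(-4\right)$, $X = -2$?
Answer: $- \frac{18649}{1065} \approx -17.511$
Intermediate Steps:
$o = -8$
$m{\left(M \right)} = - \frac{M}{1065}$ ($m{\left(M \right)} = M \left(- \frac{1}{1065}\right) = - \frac{M}{1065}$)
$O{\left(Z \right)} = 16$ ($O{\left(Z \right)} = \left(-2\right) \left(-8\right) = 16$)
$m{\left(1609 \right)} - O{\left(-1091 \right)} = \left(- \frac{1}{1065}\right) 1609 - 16 = - \frac{1609}{1065} - 16 = - \frac{18649}{1065}$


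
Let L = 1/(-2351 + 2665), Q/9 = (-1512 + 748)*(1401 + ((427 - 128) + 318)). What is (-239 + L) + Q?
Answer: -4357066197/314 ≈ -1.3876e+7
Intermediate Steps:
Q = -13875768 (Q = 9*((-1512 + 748)*(1401 + ((427 - 128) + 318))) = 9*(-764*(1401 + (299 + 318))) = 9*(-764*(1401 + 617)) = 9*(-764*2018) = 9*(-1541752) = -13875768)
L = 1/314 ≈ 0.0031847
(-239 + L) + Q = (-239 + 1/314) - 13875768 = -75045/314 - 13875768 = -4357066197/314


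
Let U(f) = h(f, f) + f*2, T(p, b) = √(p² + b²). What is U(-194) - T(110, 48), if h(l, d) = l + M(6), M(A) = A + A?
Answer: -570 - 2*√3601 ≈ -690.02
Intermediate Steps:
M(A) = 2*A
h(l, d) = 12 + l (h(l, d) = l + 2*6 = l + 12 = 12 + l)
T(p, b) = √(b² + p²)
U(f) = 12 + 3*f (U(f) = (12 + f) + f*2 = (12 + f) + 2*f = 12 + 3*f)
U(-194) - T(110, 48) = (12 + 3*(-194)) - √(48² + 110²) = (12 - 582) - √(2304 + 12100) = -570 - √14404 = -570 - 2*√3601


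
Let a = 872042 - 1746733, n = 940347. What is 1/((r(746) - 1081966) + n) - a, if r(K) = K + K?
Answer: 122567825756/140127 ≈ 8.7469e+5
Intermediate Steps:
r(K) = 2*K
a = -874691
1/((r(746) - 1081966) + n) - a = 1/((2*746 - 1081966) + 940347) - 1*(-874691) = 1/((1492 - 1081966) + 940347) + 874691 = 1/(-1080474 + 940347) + 874691 = 1/(-140127) + 874691 = -1/140127 + 874691 = 122567825756/140127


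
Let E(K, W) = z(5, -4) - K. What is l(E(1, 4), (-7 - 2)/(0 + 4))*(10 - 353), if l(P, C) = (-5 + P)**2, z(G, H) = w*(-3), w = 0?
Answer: -12348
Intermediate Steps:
z(G, H) = 0 (z(G, H) = 0*(-3) = 0)
E(K, W) = -K (E(K, W) = 0 - K = -K)
l(E(1, 4), (-7 - 2)/(0 + 4))*(10 - 353) = (-5 - 1*1)**2*(10 - 353) = (-5 - 1)**2*(-343) = (-6)**2*(-343) = 36*(-343) = -12348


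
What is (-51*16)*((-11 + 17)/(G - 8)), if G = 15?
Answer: -4896/7 ≈ -699.43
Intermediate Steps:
(-51*16)*((-11 + 17)/(G - 8)) = (-51*16)*((-11 + 17)/(15 - 8)) = -4896/7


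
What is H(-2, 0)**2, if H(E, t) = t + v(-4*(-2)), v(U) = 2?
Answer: 4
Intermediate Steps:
H(E, t) = 2 + t (H(E, t) = t + 2 = 2 + t)
H(-2, 0)**2 = (2 + 0)**2 = 2**2 = 4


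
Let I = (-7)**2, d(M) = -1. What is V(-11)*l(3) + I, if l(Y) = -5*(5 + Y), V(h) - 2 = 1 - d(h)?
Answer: -111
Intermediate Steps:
V(h) = 4 (V(h) = 2 + (1 - 1*(-1)) = 2 + (1 + 1) = 2 + 2 = 4)
l(Y) = -25 - 5*Y
I = 49
V(-11)*l(3) + I = 4*(-25 - 5*3) + 49 = 4*(-25 - 15) + 49 = 4*(-40) + 49 = -160 + 49 = -111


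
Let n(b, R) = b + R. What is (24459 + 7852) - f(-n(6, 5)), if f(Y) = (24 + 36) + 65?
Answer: 32186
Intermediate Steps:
n(b, R) = R + b
f(Y) = 125 (f(Y) = 60 + 65 = 125)
(24459 + 7852) - f(-n(6, 5)) = (24459 + 7852) - 1*125 = 32311 - 125 = 32186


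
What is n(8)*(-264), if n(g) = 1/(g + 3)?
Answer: -24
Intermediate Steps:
n(g) = 1/(3 + g)
n(8)*(-264) = -264/(3 + 8) = -264/11 = (1/11)*(-264) = -24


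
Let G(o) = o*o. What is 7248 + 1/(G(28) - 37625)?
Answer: 267023567/36841 ≈ 7248.0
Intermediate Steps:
G(o) = o**2
7248 + 1/(G(28) - 37625) = 7248 + 1/(28**2 - 37625) = 7248 + 1/(784 - 37625) = 7248 + 1/(-36841) = 7248 - 1/36841 = 267023567/36841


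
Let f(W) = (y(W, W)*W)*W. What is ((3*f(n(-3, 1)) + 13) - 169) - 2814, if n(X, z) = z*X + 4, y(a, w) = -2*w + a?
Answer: -2973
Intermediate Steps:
y(a, w) = a - 2*w
n(X, z) = 4 + X*z (n(X, z) = X*z + 4 = 4 + X*z)
f(W) = -W**3 (f(W) = ((W - 2*W)*W)*W = ((-W)*W)*W = (-W**2)*W = -W**3)
((3*f(n(-3, 1)) + 13) - 169) - 2814 = ((3*(-(4 - 3*1)**3) + 13) - 169) - 2814 = ((3*(-(4 - 3)**3) + 13) - 169) - 2814 = ((3*(-1*1**3) + 13) - 169) - 2814 = ((3*(-1*1) + 13) - 169) - 2814 = ((3*(-1) + 13) - 169) - 2814 = ((-3 + 13) - 169) - 2814 = (10 - 169) - 2814 = -159 - 2814 = -2973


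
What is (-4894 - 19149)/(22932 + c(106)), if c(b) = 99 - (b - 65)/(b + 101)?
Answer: -4976901/4767376 ≈ -1.0439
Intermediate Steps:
c(b) = 99 - (-65 + b)/(101 + b)
(-4894 - 19149)/(22932 + c(106)) = (-4894 - 19149)/(22932 + 2*(5032 + 49*106)/(101 + 106)) = -24043/(22932 + 2*(5032 + 5194)/207) = -24043/(22932 + 2*(1/207)*10226) = -24043/(22932 + 20452/207) = -24043/4767376/207 = -24043*207/4767376 = -4976901/4767376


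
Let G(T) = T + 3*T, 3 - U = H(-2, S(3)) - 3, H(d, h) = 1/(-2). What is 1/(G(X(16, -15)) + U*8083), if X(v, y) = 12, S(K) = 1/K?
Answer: 2/105175 ≈ 1.9016e-5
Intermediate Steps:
S(K) = 1/K
H(d, h) = -½
U = 13/2 (U = 3 - (-½ - 3) = 3 - 1*(-7/2) = 3 + 7/2 = 13/2 ≈ 6.5000)
G(T) = 4*T
1/(G(X(16, -15)) + U*8083) = 1/(4*12 + (13/2)*8083) = 1/(48 + 105079/2) = 1/(105175/2) = 2/105175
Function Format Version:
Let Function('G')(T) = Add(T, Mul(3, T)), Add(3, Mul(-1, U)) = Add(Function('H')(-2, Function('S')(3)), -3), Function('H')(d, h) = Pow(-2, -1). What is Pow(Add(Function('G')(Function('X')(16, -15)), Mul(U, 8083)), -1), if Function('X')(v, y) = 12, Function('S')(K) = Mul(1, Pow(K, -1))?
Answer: Rational(2, 105175) ≈ 1.9016e-5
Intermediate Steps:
Function('S')(K) = Pow(K, -1)
Function('H')(d, h) = Rational(-1, 2)
U = Rational(13, 2) (U = Add(3, Mul(-1, Add(Rational(-1, 2), -3))) = Add(3, Mul(-1, Rational(-7, 2))) = Add(3, Rational(7, 2)) = Rational(13, 2) ≈ 6.5000)
Function('G')(T) = Mul(4, T)
Pow(Add(Function('G')(Function('X')(16, -15)), Mul(U, 8083)), -1) = Pow(Add(Mul(4, 12), Mul(Rational(13, 2), 8083)), -1) = Pow(Add(48, Rational(105079, 2)), -1) = Pow(Rational(105175, 2), -1) = Rational(2, 105175)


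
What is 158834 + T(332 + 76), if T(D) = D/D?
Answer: 158835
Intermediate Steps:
T(D) = 1
158834 + T(332 + 76) = 158834 + 1 = 158835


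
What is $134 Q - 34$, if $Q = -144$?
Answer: $-19330$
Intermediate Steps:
$134 Q - 34 = 134 \left(-144\right) - 34 = -19296 - 34 = -19330$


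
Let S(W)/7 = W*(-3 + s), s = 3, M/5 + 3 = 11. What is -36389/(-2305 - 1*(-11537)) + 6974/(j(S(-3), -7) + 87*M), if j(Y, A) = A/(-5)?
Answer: -311503483/160701424 ≈ -1.9384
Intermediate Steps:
M = 40 (M = -15 + 5*11 = -15 + 55 = 40)
S(W) = 0 (S(W) = 7*(W*(-3 + 3)) = 7*(W*0) = 7*0 = 0)
j(Y, A) = -A/5 (j(Y, A) = A*(-⅕) = -A/5)
-36389/(-2305 - 1*(-11537)) + 6974/(j(S(-3), -7) + 87*M) = -36389/(-2305 - 1*(-11537)) + 6974/(-⅕*(-7) + 87*40) = -36389/(-2305 + 11537) + 6974/(7/5 + 3480) = -36389/9232 + 6974/(17407/5) = -36389*1/9232 + 6974*(5/17407) = -36389/9232 + 34870/17407 = -311503483/160701424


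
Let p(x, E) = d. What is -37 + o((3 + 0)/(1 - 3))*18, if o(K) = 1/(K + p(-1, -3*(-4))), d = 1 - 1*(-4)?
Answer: -223/7 ≈ -31.857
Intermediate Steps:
d = 5 (d = 1 + 4 = 5)
p(x, E) = 5
o(K) = 1/(5 + K) (o(K) = 1/(K + 5) = 1/(5 + K))
-37 + o((3 + 0)/(1 - 3))*18 = -37 + 18/(5 + (3 + 0)/(1 - 3)) = -37 + 18/(5 + 3/(-2)) = -37 + 18/(5 + 3*(-½)) = -37 + 18/(5 - 3/2) = -37 + 18/(7/2) = -37 + (2/7)*18 = -37 + 36/7 = -223/7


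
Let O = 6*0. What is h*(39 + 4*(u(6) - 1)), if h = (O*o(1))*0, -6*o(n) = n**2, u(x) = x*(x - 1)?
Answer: 0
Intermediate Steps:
O = 0
u(x) = x*(-1 + x)
o(n) = -n**2/6
h = 0 (h = (0*(-1/6*1**2))*0 = (0*(-1/6*1))*0 = (0*(-1/6))*0 = 0*0 = 0)
h*(39 + 4*(u(6) - 1)) = 0*(39 + 4*(6*(-1 + 6) - 1)) = 0*(39 + 4*(6*5 - 1)) = 0*(39 + 4*(30 - 1)) = 0*(39 + 4*29) = 0*(39 + 116) = 0*155 = 0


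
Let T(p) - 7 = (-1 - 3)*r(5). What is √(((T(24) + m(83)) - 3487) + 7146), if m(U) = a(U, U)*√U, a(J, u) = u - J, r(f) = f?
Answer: √3646 ≈ 60.382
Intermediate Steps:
T(p) = -13 (T(p) = 7 + (-1 - 3)*5 = 7 - 4*5 = 7 - 20 = -13)
m(U) = 0 (m(U) = (U - U)*√U = 0*√U = 0)
√(((T(24) + m(83)) - 3487) + 7146) = √(((-13 + 0) - 3487) + 7146) = √((-13 - 3487) + 7146) = √(-3500 + 7146) = √3646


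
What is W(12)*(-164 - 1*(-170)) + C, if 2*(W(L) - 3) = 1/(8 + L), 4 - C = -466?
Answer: 9763/20 ≈ 488.15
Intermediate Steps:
C = 470 (C = 4 - 1*(-466) = 4 + 466 = 470)
W(L) = 3 + 1/(2*(8 + L))
W(12)*(-164 - 1*(-170)) + C = ((49 + 6*12)/(2*(8 + 12)))*(-164 - 1*(-170)) + 470 = ((1/2)*(49 + 72)/20)*(-164 + 170) + 470 = ((1/2)*(1/20)*121)*6 + 470 = (121/40)*6 + 470 = 363/20 + 470 = 9763/20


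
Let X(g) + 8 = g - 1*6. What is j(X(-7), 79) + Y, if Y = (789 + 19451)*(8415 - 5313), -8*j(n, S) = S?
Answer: 502275761/8 ≈ 6.2784e+7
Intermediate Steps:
X(g) = -14 + g (X(g) = -8 + (g - 1*6) = -8 + (g - 6) = -8 + (-6 + g) = -14 + g)
j(n, S) = -S/8
Y = 62784480 (Y = 20240*3102 = 62784480)
j(X(-7), 79) + Y = -⅛*79 + 62784480 = -79/8 + 62784480 = 502275761/8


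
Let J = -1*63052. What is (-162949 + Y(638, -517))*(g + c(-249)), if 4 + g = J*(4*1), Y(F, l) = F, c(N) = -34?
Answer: 40942300506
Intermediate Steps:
J = -63052
g = -252212 (g = -4 - 252208 = -252212)
(-162949 + Y(638, -517))*(g + c(-249)) = (-162949 + 638)*(-252212 - 34) = -162311*(-252246) = 40942300506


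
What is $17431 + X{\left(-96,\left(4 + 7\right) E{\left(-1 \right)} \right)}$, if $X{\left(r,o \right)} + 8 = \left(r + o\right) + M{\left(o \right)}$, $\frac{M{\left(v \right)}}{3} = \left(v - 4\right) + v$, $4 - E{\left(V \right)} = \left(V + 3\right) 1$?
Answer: $17469$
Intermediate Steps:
$E{\left(V \right)} = 1 - V$ ($E{\left(V \right)} = 4 - \left(V + 3\right) 1 = 4 - \left(3 + V\right) 1 = 4 - \left(3 + V\right) = 1 - V$)
$M{\left(v \right)} = -12 + 6 v$ ($M{\left(v \right)} = 3 \left(\left(v - 4\right) + v\right) = 3 \left(\left(-4 + v\right) + v\right) = 3 \left(-4 + 2 v\right) = -12 + 6 v$)
$X{\left(r,o \right)} = -20 + r + 7 o$ ($X{\left(r,o \right)} = -8 + \left(\left(r + o\right) + \left(-12 + 6 o\right)\right) = -8 + \left(\left(o + r\right) + \left(-12 + 6 o\right)\right) = -8 + \left(-12 + r + 7 o\right) = -20 + r + 7 o$)
$17431 + X{\left(-96,\left(4 + 7\right) E{\left(-1 \right)} \right)} = 17431 - \left(116 - 7 \left(4 + 7\right) \left(1 - -1\right)\right) = 17431 - \left(116 - 77 \left(1 + 1\right)\right) = 17431 - \left(116 - 77 \cdot 2\right) = 17431 - -38 = 17431 + 38 = 17469$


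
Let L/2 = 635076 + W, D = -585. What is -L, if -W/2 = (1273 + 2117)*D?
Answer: -9202752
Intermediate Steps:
W = 3966300 (W = -2*(1273 + 2117)*(-585) = -6780*(-585) = -2*(-1983150) = 3966300)
L = 9202752 (L = 2*(635076 + 3966300) = 2*4601376 = 9202752)
-L = -1*9202752 = -9202752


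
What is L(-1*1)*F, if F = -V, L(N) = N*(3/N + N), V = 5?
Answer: -20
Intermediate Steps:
L(N) = N*(N + 3/N)
F = -5 (F = -1*5 = -5)
L(-1*1)*F = (3 + (-1*1)²)*(-5) = (3 + (-1)²)*(-5) = (3 + 1)*(-5) = 4*(-5) = -20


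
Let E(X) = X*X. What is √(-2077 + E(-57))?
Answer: 2*√293 ≈ 34.234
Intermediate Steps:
E(X) = X²
√(-2077 + E(-57)) = √(-2077 + (-57)²) = √(-2077 + 3249) = √1172 = 2*√293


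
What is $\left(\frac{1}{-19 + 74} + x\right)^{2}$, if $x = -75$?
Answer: $\frac{17007376}{3025} \approx 5622.3$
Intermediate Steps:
$\left(\frac{1}{-19 + 74} + x\right)^{2} = \left(\frac{1}{-19 + 74} - 75\right)^{2} = \left(\frac{1}{55} - 75\right)^{2} = \left(- \frac{4124}{55}\right)^{2} = \frac{17007376}{3025}$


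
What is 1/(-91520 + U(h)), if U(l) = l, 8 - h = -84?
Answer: -1/91428 ≈ -1.0938e-5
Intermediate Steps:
h = 92 (h = 8 - 1*(-84) = 8 + 84 = 92)
1/(-91520 + U(h)) = 1/(-91520 + 92) = 1/(-91428) = -1/91428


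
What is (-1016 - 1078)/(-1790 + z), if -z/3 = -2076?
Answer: -1047/2219 ≈ -0.47183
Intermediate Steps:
z = 6228 (z = -3*(-2076) = 6228)
(-1016 - 1078)/(-1790 + z) = (-1016 - 1078)/(-1790 + 6228) = -2094/4438 = -2094*1/4438 = -1047/2219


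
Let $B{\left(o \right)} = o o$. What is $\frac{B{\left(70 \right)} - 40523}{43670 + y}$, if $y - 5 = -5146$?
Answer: $- \frac{35623}{38529} \approx -0.92458$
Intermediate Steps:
$y = -5141$ ($y = 5 - 5146 = -5141$)
$B{\left(o \right)} = o^{2}$
$\frac{B{\left(70 \right)} - 40523}{43670 + y} = \frac{70^{2} - 40523}{43670 - 5141} = \frac{4900 - 40523}{38529} = \left(-35623\right) \frac{1}{38529} = - \frac{35623}{38529}$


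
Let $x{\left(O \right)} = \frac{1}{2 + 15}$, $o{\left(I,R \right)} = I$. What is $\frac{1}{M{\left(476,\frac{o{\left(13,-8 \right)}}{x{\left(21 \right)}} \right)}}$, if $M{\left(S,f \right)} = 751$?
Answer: $\frac{1}{751} \approx 0.0013316$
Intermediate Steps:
$x{\left(O \right)} = \frac{1}{17}$
$\frac{1}{M{\left(476,\frac{o{\left(13,-8 \right)}}{x{\left(21 \right)}} \right)}} = \frac{1}{751}$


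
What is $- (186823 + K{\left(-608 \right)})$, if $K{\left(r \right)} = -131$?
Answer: $-186692$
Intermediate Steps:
$- (186823 + K{\left(-608 \right)}) = - (186823 - 131) = \left(-1\right) 186692 = -186692$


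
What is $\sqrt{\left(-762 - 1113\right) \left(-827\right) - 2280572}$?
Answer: $i \sqrt{729947} \approx 854.37 i$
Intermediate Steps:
$\sqrt{\left(-762 - 1113\right) \left(-827\right) - 2280572} = \sqrt{\left(-1875\right) \left(-827\right) - 2280572} = \sqrt{1550625 - 2280572} = \sqrt{-729947} = i \sqrt{729947}$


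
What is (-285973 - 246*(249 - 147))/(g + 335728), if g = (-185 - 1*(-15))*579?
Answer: -311065/237298 ≈ -1.3109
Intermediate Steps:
g = -98430 (g = (-185 + 15)*579 = -170*579 = -98430)
(-285973 - 246*(249 - 147))/(g + 335728) = (-285973 - 246*(249 - 147))/(-98430 + 335728) = (-285973 - 246*102)/237298 = (-285973 - 25092)*(1/237298) = -311065*1/237298 = -311065/237298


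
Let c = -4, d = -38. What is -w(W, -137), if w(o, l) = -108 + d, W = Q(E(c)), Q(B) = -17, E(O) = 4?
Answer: 146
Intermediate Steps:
W = -17
w(o, l) = -146 (w(o, l) = -108 - 38 = -146)
-w(W, -137) = -1*(-146) = 146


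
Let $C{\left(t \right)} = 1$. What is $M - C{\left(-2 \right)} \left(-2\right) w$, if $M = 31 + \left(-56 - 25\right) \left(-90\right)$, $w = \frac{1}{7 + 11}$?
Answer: $\frac{65890}{9} \approx 7321.1$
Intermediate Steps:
$w = \frac{1}{18} \approx 0.055556$
$M = 7321$ ($M = 31 - -7290 = 31 + 7290 = 7321$)
$M - C{\left(-2 \right)} \left(-2\right) w = 7321 - 1 \left(-2\right) \frac{1}{18} = 7321 - \left(-2\right) \frac{1}{18} = 7321 - - \frac{1}{9} = 7321 + \frac{1}{9} = \frac{65890}{9}$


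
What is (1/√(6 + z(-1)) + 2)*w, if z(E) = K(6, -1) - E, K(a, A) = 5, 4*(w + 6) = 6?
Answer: -9 - 3*√3/4 ≈ -10.299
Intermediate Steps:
w = -9/2 (w = -6 + (¼)*6 = -6 + 3/2 = -9/2 ≈ -4.5000)
z(E) = 5 - E
(1/√(6 + z(-1)) + 2)*w = (1/√(6 + (5 - 1*(-1))) + 2)*(-9/2) = (1/√(6 + (5 + 1)) + 2)*(-9/2) = (1/√(6 + 6) + 2)*(-9/2) = (1/√12 + 2)*(-9/2) = (1/(2*√3) + 2)*(-9/2) = (1*(√3/6) + 2)*(-9/2) = (√3/6 + 2)*(-9/2) = (2 + √3/6)*(-9/2) = -9 - 3*√3/4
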